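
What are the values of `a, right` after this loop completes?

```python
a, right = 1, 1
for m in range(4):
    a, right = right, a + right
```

Fibonacci: after 4 iterations
`a, right` takes the values: (1, 1) → (1, 2) → (2, 3) → (3, 5) → (5, 8)

Answer: 5, 8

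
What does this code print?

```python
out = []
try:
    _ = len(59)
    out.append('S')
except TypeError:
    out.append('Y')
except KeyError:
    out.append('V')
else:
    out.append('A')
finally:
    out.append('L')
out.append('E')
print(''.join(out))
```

Execution trace: 'Y' (except TypeError) → 'L' (finally) → 'E' (after the try/except). Output: YLE

Answer: YLE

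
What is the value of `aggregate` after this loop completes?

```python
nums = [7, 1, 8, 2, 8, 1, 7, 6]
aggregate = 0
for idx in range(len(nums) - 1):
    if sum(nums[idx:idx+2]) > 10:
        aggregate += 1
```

Count windows with sum > 10
`aggregate` takes the values: 0 → 1

Answer: 1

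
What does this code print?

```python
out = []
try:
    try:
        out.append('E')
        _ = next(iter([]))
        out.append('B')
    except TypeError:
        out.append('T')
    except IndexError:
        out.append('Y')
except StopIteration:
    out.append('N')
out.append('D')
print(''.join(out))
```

Execution trace: 'E' (try body) → 'N' (outer except StopIteration) → 'D' (after the try/except). Output: END

Answer: END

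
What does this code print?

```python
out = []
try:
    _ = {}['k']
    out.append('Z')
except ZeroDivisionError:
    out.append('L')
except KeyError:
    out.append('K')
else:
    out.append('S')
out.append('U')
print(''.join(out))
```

Execution trace: 'K' (except KeyError) → 'U' (after the try/except). Output: KU

Answer: KU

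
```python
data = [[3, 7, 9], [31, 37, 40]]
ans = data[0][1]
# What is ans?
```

Trace:
`data = [[3, 7, 9], [31, 37, 40]]` → data = [[3, 7, 9], [31, 37, 40]]
`ans = data[0][1]` → ans = 7
So ans = 7

Answer: 7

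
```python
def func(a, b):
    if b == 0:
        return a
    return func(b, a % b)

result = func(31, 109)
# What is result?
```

func(31, 109) -> func(109, 31) -> func(31, 16) -> func(16, 15) -> func(15, 1) -> func(1, 0) -> 1

Answer: 1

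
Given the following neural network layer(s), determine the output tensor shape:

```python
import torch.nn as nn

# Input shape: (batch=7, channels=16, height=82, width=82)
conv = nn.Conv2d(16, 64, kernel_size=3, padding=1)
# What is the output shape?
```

Input: (7, 16, 82, 82) -> Output: (7, 64, 82, 82)

Answer: (7, 64, 82, 82)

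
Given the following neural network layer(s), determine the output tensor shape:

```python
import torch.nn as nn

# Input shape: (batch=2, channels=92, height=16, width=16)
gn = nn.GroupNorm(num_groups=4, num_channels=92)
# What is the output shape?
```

Input: (2, 92, 16, 16) -> Output: (2, 92, 16, 16)

Answer: (2, 92, 16, 16)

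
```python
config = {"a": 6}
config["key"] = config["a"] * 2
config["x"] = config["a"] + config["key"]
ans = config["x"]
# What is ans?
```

Trace:
`config = {"a": 6}` → config = {'a': 6}
`config["key"] = config["a"] * 2` → config = {'a': 6, 'key': 12}
`config["x"] = config["a"] + config["key"]` → config = {'a': 6, 'key': 12, 'x': 18}
`ans = config["x"]` → ans = 18
So ans = 18

Answer: 18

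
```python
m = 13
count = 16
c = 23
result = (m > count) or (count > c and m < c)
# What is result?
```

Trace:
`m = 13` → m = 13
`count = 16` → count = 16
`c = 23` → c = 23
`result = (m > count) or (count > c and m < c)` → result = False
So result = False

Answer: False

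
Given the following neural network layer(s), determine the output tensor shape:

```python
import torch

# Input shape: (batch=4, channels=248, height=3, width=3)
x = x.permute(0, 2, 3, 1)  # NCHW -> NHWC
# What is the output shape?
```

Input: (4, 248, 3, 3) -> Output: (4, 3, 3, 248)

Answer: (4, 3, 3, 248)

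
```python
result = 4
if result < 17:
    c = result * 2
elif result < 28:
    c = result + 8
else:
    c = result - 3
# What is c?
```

Trace:
`result = 4` → result = 4
`if result < 17: ...` → result < 17 is True → c = 8
So c = 8

Answer: 8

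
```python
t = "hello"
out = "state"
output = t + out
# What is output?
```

Trace:
`t = "hello"` → t = 'hello'
`out = "state"` → out = 'state'
`output = t + out` → output = 'hellostate'
So output = 'hellostate'

Answer: 'hellostate'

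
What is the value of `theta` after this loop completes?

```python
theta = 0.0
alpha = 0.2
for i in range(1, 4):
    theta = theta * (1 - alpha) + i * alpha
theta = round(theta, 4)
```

Moving average with lr=0.2
`theta` takes the values: 0.0 → 0.2 → 0.56 → 1.048

Answer: 1.048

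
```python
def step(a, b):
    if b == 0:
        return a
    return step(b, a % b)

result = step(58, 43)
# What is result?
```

step(58, 43) -> step(43, 15) -> step(15, 13) -> step(13, 2) -> step(2, 1) -> step(1, 0) -> 1

Answer: 1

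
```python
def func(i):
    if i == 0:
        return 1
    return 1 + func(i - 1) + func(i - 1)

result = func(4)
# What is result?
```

func(i) = 1 + 2·func(i-1), func(0)=1. Closed form: (1+1)·2^4 - 1 = 31.

Answer: 31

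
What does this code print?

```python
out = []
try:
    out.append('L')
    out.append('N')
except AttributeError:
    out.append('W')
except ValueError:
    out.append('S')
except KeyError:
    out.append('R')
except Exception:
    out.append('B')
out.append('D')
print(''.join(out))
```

Execution trace: 'L' (try body) → 'N' (try body, no exception) → 'D' (after the try/except). Output: LND

Answer: LND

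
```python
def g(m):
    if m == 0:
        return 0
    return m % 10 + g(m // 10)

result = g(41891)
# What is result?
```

Sum of digits of 41891: 1 + 9 + 8 + 1 + 4 = 23

Answer: 23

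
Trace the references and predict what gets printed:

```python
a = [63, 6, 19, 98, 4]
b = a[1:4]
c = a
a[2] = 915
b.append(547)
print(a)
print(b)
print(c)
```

Key concept: slice vs alias.
Step by step:
`a = [63, 6, 19, 98, 4]` → a = [63, 6, 19, 98, 4]
`b = a[1:4]` → b = [6, 19, 98]
`c = a` → c = [63, 6, 19, 98, 4] (same object as a)
`a[2] = 915` → a = [63, 6, 915, 98, 4] (same object as c); c = [63, 6, 915, 98, 4] (same object as a)
`b.append(547)` → b = [6, 19, 98, 547]
`print(a)` → prints [63, 6, 915, 98, 4]
`print(b)` → prints [6, 19, 98, 547]
`print(c)` → prints [63, 6, 915, 98, 4]

Answer:
[63, 6, 915, 98, 4]
[6, 19, 98, 547]
[63, 6, 915, 98, 4]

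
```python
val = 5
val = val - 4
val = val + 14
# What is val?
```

Trace:
`val = 5` → val = 5
`val = val - 4` → val = 1
`val = val + 14` → val = 15
So val = 15

Answer: 15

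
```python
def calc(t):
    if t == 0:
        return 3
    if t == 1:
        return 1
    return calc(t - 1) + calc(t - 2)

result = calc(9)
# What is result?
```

Build up from base cases: calc(0)=3, calc(1)=1, calc(2)=4, calc(3)=5, calc(4)=9, calc(5)=14, calc(6)=23, ..., calc(9)=97

Answer: 97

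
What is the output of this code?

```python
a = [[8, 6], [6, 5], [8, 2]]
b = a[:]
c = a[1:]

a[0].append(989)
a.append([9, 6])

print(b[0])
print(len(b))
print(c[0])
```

Key concept: slice with nested mutation.
Step by step:
`a = [[8, 6], [6, 5], [8, 2]]` → a = [[8, 6], [6, 5], [8, 2]]
`b = a[:]` → b = [[8, 6], [6, 5], [8, 2]]
`c = a[1:]` → c = [[6, 5], [8, 2]]
`a[0].append(989)` → a = [[8, 6, 989], [6, 5], [8, 2]]; b = [[8, 6, 989], [6, 5], [8, 2]]
`a.append([9, 6])` → a = [[8, 6, 989], [6, 5], [8, 2], [9, 6]]
`print(b[0])` → prints [8, 6, 989]
`print(len(b))` → prints 3
`print(c[0])` → prints [6, 5]

Answer:
[8, 6, 989]
3
[6, 5]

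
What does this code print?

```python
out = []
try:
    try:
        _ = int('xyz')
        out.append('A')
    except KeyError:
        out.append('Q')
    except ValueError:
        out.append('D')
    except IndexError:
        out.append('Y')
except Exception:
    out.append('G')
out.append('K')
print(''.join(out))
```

Execution trace: 'D' (inner except ValueError) → 'K' (after the try/except). Output: DK

Answer: DK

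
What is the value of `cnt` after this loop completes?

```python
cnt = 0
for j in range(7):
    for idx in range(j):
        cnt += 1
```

Triangle number: 0+1+2+...+6
`cnt` takes the values: 0 → 1 → 2 → 3 → 4 → 5 → 6 → 7 → 8 → 9 → 10 → 11 → 12 → 13 → 14 → 15 → 16 → 17 → 18 → 19 → 20 → 21

Answer: 21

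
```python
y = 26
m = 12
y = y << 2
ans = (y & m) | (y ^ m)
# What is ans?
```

Trace:
`y = 26` → y = 26
`m = 12` → m = 12
`y = y << 2` → y = 104
`ans = (y & m) | (y ^ m)` → ans = 108
So ans = 108

Answer: 108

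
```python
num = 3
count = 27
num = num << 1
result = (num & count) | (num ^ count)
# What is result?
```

Trace:
`num = 3` → num = 3
`count = 27` → count = 27
`num = num << 1` → num = 6
`result = (num & count) | (num ^ count)` → result = 31
So result = 31

Answer: 31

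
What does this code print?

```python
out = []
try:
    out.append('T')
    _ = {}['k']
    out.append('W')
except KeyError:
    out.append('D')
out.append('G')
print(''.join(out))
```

Execution trace: 'T' (try body) → 'D' (except KeyError) → 'G' (after the try/except). Output: TDG

Answer: TDG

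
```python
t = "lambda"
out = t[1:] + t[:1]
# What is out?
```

Trace:
`t = "lambda"` → t = 'lambda'
`out = t[1:] + t[:1]` → out = 'ambdal'
So out = 'ambdal'

Answer: 'ambdal'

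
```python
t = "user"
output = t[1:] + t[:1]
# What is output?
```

Trace:
`t = "user"` → t = 'user'
`output = t[1:] + t[:1]` → output = 'seru'
So output = 'seru'

Answer: 'seru'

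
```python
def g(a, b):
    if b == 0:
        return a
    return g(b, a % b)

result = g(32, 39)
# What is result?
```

g(32, 39) -> g(39, 32) -> g(32, 7) -> g(7, 4) -> g(4, 3) -> g(3, 1) -> g(1, 0) -> 1

Answer: 1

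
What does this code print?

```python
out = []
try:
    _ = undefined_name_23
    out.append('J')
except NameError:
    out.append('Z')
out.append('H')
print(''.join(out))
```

Execution trace: 'Z' (except NameError) → 'H' (after the try/except). Output: ZH

Answer: ZH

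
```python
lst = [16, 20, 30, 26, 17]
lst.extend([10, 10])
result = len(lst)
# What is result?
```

Trace:
`lst = [16, 20, 30, 26, 17]` → lst = [16, 20, 30, 26, 17]
`lst.extend([10, 10])` → lst = [16, 20, 30, 26, 17, 10, 10]
`result = len(lst)` → result = 7
So result = 7

Answer: 7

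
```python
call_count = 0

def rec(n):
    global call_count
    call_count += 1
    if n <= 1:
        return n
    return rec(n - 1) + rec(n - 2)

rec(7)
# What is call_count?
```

Calls(n) = 1 + Calls(n-1) + Calls(n-2); Calls(0)=Calls(1)=1. For n=7 this gives 41.

Answer: 41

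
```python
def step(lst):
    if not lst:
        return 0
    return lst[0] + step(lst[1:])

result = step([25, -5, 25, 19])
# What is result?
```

25 + (-5) + 25 + 19 + 0 = 64

Answer: 64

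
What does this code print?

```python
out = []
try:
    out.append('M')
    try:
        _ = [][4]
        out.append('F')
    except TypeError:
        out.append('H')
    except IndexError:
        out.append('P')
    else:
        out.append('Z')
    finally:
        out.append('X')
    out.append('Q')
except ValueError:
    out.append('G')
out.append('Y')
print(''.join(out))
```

Execution trace: 'M' (try body) → 'P' (inner except IndexError) → 'X' (inner finally) → 'Q' (try body, no exception) → 'Y' (after the try/except). Output: MPXQY

Answer: MPXQY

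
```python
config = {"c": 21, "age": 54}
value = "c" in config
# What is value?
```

Trace:
`config = {"c": 21, "age": 54}` → config = {'c': 21, 'age': 54}
`value = "c" in config` → value = True
So value = True

Answer: True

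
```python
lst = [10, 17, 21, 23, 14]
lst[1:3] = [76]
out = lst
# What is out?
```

Trace:
`lst = [10, 17, 21, 23, 14]` → lst = [10, 17, 21, 23, 14]
`lst[1:3] = [76]` → lst = [10, 76, 23, 14]
`out = lst` → out = [10, 76, 23, 14]
So out = [10, 76, 23, 14]

Answer: [10, 76, 23, 14]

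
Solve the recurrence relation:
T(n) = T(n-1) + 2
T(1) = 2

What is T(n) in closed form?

Unrolling: T(n) = T(1) + 2·(n-1) = 2 + 2(n-1) = 2n.

Answer: T(n) = 2n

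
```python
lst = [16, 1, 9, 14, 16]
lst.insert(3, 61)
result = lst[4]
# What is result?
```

Trace:
`lst = [16, 1, 9, 14, 16]` → lst = [16, 1, 9, 14, 16]
`lst.insert(3, 61)` → lst = [16, 1, 9, 61, 14, 16]
`result = lst[4]` → result = 14
So result = 14

Answer: 14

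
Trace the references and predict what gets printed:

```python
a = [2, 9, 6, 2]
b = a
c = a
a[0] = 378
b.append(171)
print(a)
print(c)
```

Key concept: multiple aliases.
Step by step:
`a = [2, 9, 6, 2]` → a = [2, 9, 6, 2]
`b = a` → b = [2, 9, 6, 2] (same object as a)
`c = a` → c = [2, 9, 6, 2] (same object as a, b)
`a[0] = 378` → a = [378, 9, 6, 2] (same object as b, c); b = [378, 9, 6, 2] (same object as a, c); c = [378, 9, 6, 2] (same object as a, b)
`b.append(171)` → a = [378, 9, 6, 2, 171] (same object as b, c); b = [378, 9, 6, 2, 171] (same object as a, c); c = [378, 9, 6, 2, 171] (same object as a, b)
`print(a)` → prints [378, 9, 6, 2, 171]
`print(c)` → prints [378, 9, 6, 2, 171]

Answer:
[378, 9, 6, 2, 171]
[378, 9, 6, 2, 171]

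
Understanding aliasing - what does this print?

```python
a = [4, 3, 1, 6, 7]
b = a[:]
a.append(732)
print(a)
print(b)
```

Key concept: slice [:] creates copy.
Step by step:
`a = [4, 3, 1, 6, 7]` → a = [4, 3, 1, 6, 7]
`b = a[:]` → b = [4, 3, 1, 6, 7]
`a.append(732)` → a = [4, 3, 1, 6, 7, 732]
`print(a)` → prints [4, 3, 1, 6, 7, 732]
`print(b)` → prints [4, 3, 1, 6, 7]

Answer:
[4, 3, 1, 6, 7, 732]
[4, 3, 1, 6, 7]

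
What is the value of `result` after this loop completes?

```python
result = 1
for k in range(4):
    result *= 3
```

3^4 = 81
`result` takes the values: 1 → 3 → 9 → 27 → 81

Answer: 81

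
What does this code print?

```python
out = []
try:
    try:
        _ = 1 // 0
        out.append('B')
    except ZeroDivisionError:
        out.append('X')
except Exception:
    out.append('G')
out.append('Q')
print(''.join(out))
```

Execution trace: 'X' (inner except ZeroDivisionError) → 'Q' (after the try/except). Output: XQ

Answer: XQ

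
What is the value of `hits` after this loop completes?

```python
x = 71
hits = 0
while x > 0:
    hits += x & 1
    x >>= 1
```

Count set bits in 71 (binary: 0b1000111)
`hits` takes the values: 0 → 1 → 2 → 3 → 4

Answer: 4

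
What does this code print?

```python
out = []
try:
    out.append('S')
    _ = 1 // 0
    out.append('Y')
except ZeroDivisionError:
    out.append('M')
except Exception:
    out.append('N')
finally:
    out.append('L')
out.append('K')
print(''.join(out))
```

Execution trace: 'S' (try body) → 'M' (except ZeroDivisionError) → 'L' (finally) → 'K' (after the try/except). Output: SMLK

Answer: SMLK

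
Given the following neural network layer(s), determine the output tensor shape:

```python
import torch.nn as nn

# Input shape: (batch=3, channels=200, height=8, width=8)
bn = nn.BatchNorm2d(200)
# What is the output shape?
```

Input: (3, 200, 8, 8) -> Output: (3, 200, 8, 8)

Answer: (3, 200, 8, 8)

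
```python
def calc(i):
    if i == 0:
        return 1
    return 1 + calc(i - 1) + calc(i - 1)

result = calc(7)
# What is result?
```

calc(i) = 1 + 2·calc(i-1), calc(0)=1. Closed form: (1+1)·2^7 - 1 = 255.

Answer: 255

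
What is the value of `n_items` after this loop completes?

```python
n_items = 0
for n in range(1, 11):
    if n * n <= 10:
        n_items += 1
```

Count numbers where n² ≤ 10
`n_items` takes the values: 0 → 1 → 2 → 3

Answer: 3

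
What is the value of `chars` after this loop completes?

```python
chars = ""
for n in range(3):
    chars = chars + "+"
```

Repeat '+' 3 times
`chars` takes the values: "" → "+" → "++" → "+++"

Answer: "+++"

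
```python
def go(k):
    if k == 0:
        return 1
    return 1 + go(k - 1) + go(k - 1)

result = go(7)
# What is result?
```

go(k) = 1 + 2·go(k-1), go(0)=1. Closed form: (1+1)·2^7 - 1 = 255.

Answer: 255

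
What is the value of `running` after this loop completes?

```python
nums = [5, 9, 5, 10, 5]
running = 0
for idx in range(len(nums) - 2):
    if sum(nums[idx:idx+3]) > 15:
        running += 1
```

Count windows with sum > 15
`running` takes the values: 0 → 1 → 2 → 3

Answer: 3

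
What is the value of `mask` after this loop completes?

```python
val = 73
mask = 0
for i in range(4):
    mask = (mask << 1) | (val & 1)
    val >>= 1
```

Reverse lowest 4 bits of 73
`mask` takes the values: 0 → 1 → 2 → 4 → 9

Answer: 9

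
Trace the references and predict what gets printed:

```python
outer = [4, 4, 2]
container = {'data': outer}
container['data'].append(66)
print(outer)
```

Key concept: dict holds reference to list.
Step by step:
`outer = [4, 4, 2]` → outer = [4, 4, 2]
`container = {'data': outer}` → container = {'data': [4, 4, 2]}
`container['data'].append(66)` → outer = [4, 4, 2, 66]; container = {'data': [4, 4, 2, 66]}
`print(outer)` → prints [4, 4, 2, 66]

Answer: [4, 4, 2, 66]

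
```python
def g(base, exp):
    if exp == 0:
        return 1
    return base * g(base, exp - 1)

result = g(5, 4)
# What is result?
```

g(5, 4) = 5 * 5 * 5 * 5 = 625

Answer: 625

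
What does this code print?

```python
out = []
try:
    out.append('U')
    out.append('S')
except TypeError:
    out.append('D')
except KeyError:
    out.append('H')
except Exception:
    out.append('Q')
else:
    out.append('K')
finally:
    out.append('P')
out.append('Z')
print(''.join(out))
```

Execution trace: 'U' (try body) → 'S' (try body, no exception) → 'K' (else) → 'P' (finally) → 'Z' (after the try/except). Output: USKPZ

Answer: USKPZ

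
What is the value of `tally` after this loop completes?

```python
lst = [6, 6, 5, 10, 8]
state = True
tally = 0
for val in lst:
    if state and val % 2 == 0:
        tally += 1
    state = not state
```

Count even values at even positions
`tally` takes the values: 0 → 1 → 2

Answer: 2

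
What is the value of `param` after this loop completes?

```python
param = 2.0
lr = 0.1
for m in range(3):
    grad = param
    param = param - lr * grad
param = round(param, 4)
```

Gradient descent: w = 2.0 * (1 - 0.1)^3
`param` takes the values: 2.0 → 1.8 → 1.62 → 1.458

Answer: 1.458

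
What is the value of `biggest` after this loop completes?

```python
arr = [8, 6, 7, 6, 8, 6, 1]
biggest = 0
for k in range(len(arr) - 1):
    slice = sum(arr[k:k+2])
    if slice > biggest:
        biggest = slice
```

Max sum of 2-element window in [8, 6, 7, 6, 8, 6, 1]
`biggest` takes the values: 0 → 14

Answer: 14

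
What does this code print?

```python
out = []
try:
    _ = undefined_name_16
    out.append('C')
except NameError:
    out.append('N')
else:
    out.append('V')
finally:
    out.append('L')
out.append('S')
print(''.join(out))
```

Execution trace: 'N' (except NameError) → 'L' (finally) → 'S' (after the try/except). Output: NLS

Answer: NLS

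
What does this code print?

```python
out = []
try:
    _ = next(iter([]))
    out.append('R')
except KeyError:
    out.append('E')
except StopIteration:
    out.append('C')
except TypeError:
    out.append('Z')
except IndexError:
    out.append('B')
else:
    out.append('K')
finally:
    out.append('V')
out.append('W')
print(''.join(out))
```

Execution trace: 'C' (except StopIteration) → 'V' (finally) → 'W' (after the try/except). Output: CVW

Answer: CVW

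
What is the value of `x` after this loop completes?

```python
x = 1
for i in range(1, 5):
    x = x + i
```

Start at 1, add 1 through 4
`x` takes the values: 1 → 2 → 4 → 7 → 11

Answer: 11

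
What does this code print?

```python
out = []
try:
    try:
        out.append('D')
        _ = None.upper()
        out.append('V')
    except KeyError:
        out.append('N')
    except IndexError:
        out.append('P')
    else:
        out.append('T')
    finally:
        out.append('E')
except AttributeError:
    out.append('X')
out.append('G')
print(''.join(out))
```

Execution trace: 'D' (try body) → 'E' (finally) → 'X' (outer except AttributeError) → 'G' (after the try/except). Output: DEXG

Answer: DEXG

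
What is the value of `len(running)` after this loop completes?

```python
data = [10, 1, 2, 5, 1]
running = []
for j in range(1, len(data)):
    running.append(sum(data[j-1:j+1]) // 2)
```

Number of 2-element averages
`running` takes the values: [] → [5] → [5, 1] → [5, 1, 3] → [5, 1, 3, 3]
So `len(running)` = 4

Answer: 4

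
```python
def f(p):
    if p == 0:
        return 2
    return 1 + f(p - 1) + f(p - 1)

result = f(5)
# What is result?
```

f(p) = 1 + 2·f(p-1), f(0)=2. Closed form: (2+1)·2^5 - 1 = 95.

Answer: 95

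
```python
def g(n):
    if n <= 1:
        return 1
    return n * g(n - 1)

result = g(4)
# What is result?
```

g(4) = 4 * 3 * 2 * 1 = 24

Answer: 24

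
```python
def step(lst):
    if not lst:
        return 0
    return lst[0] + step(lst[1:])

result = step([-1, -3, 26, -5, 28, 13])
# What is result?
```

(-1) + (-3) + 26 + (-5) + 28 + 13 + 0 = 58

Answer: 58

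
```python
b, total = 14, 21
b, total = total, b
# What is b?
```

Trace:
`b, total = 14, 21` → b = 14; total = 21
`b, total = total, b` → b = 21; total = 14
So b = 21

Answer: 21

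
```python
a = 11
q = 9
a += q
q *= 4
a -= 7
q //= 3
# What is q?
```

Trace:
`a = 11` → a = 11
`q = 9` → q = 9
`a += q` → a = 20
`q *= 4` → q = 36
`a -= 7` → a = 13
`q //= 3` → q = 12
So q = 12

Answer: 12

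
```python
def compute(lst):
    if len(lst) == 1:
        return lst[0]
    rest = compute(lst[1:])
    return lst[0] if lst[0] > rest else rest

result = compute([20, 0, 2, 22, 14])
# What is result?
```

Recursive max over [20, 0, 2, 22, 14] = 22

Answer: 22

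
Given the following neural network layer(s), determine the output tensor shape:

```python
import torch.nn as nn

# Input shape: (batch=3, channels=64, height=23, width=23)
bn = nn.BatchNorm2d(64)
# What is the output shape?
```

Input: (3, 64, 23, 23) -> Output: (3, 64, 23, 23)

Answer: (3, 64, 23, 23)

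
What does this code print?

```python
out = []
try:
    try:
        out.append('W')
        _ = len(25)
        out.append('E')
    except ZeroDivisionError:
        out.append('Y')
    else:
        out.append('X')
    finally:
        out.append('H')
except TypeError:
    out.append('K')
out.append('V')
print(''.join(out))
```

Execution trace: 'W' (try body) → 'H' (finally) → 'K' (outer except TypeError) → 'V' (after the try/except). Output: WHKV

Answer: WHKV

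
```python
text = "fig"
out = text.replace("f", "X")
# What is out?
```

Trace:
`text = "fig"` → text = 'fig'
`out = text.replace("f", "X")` → out = 'Xig'
So out = 'Xig'

Answer: 'Xig'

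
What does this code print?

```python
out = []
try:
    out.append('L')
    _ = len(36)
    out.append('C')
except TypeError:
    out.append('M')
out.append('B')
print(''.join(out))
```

Execution trace: 'L' (try body) → 'M' (except TypeError) → 'B' (after the try/except). Output: LMB

Answer: LMB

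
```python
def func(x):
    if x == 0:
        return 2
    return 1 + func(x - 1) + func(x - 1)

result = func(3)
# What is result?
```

func(x) = 1 + 2·func(x-1), func(0)=2. Closed form: (2+1)·2^3 - 1 = 23.

Answer: 23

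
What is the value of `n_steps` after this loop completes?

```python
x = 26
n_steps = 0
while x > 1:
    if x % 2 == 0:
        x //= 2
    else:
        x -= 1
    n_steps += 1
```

Steps to reduce 26 to 1
`n_steps` takes the values: 0 → 1 → 2 → 3 → 4 → 5 → 6

Answer: 6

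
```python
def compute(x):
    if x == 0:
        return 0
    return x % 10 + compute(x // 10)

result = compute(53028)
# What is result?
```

Sum of digits of 53028: 8 + 2 + 0 + 3 + 5 = 18

Answer: 18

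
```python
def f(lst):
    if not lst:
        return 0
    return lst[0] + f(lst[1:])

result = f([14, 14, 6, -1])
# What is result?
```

14 + 14 + 6 + (-1) + 0 = 33

Answer: 33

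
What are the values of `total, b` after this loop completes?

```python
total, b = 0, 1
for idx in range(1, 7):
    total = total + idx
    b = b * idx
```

Sum and factorial of 1 to 6
`total, b` takes the values: (0, 1) → (1, 1) → (3, 1) → (3, 2) → (6, 2) → (6, 6) → (10, 6) → (10, 24) → (15, 24) → (15, 120) → (21, 120) → (21, 720)

Answer: 21, 720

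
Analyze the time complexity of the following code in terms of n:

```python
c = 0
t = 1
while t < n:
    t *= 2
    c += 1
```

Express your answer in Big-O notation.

Each loop level contributes: log n. Multiplying the contributions gives O(log n).

Answer: O(log n)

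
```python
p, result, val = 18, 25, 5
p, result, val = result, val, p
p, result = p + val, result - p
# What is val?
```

Trace:
`p, result, val = 18, 25, 5` → p = 18; result = 25; val = 5
`p, result, val = result, val, p` → p = 25; result = 5; val = 18
`p, result = p + val, result - p` → p = 43; result = -20
So val = 18

Answer: 18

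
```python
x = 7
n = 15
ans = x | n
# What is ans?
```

Trace:
`x = 7` → x = 7
`n = 15` → n = 15
`ans = x | n` → ans = 15
So ans = 15

Answer: 15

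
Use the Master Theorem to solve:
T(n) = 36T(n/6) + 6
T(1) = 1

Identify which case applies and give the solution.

a=36, b=6, f(n)=6. log_6(36) = 2. Since c=0 < 2, Case 1 applies: T(n) = Θ(n^log_b(a)) = O(n^2).

Answer: O(n^2) - Case 1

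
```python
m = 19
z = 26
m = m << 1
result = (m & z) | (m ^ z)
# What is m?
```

Trace:
`m = 19` → m = 19
`z = 26` → z = 26
`m = m << 1` → m = 38
`result = (m & z) | (m ^ z)` → result = 62
So m = 38

Answer: 38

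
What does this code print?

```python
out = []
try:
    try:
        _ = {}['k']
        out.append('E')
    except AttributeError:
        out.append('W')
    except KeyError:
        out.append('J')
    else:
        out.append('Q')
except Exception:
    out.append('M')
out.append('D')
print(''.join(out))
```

Execution trace: 'J' (inner except KeyError) → 'D' (after the try/except). Output: JD

Answer: JD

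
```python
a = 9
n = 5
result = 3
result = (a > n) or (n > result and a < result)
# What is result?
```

Trace:
`a = 9` → a = 9
`n = 5` → n = 5
`result = 3` → result = 3
`result = (a > n) or (n > result and a < result)` → result = True
So result = True

Answer: True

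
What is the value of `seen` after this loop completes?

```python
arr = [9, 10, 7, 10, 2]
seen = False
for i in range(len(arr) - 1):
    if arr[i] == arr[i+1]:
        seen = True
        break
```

Check consecutive duplicates in [9, 10, 7, 10, 2]
`seen` takes the values: False

Answer: False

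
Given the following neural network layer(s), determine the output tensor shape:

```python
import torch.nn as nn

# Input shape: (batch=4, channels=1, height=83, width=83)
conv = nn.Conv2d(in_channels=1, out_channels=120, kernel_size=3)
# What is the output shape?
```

Input: (4, 1, 83, 83) -> Output: (4, 120, 81, 81)

Answer: (4, 120, 81, 81)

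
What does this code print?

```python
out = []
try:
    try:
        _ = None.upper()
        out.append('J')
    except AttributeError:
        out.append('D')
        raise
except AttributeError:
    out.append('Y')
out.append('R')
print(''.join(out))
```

Execution trace: 'D' (inner except AttributeError) → 'Y' (outer except AttributeError) → 'R' (after the try/except). Output: DYR

Answer: DYR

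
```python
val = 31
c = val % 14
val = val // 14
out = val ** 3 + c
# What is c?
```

Trace:
`val = 31` → val = 31
`c = val % 14` → c = 3
`val = val // 14` → val = 2
`out = val ** 3 + c` → out = 11
So c = 3

Answer: 3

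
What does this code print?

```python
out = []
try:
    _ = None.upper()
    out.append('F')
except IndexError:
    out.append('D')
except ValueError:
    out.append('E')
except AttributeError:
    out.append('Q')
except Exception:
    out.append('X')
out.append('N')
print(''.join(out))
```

Execution trace: 'Q' (except AttributeError) → 'N' (after the try/except). Output: QN

Answer: QN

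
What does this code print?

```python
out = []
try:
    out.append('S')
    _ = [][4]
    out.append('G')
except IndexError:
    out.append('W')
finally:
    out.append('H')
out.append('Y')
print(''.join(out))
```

Execution trace: 'S' (try body) → 'W' (except IndexError) → 'H' (finally) → 'Y' (after the try/except). Output: SWHY

Answer: SWHY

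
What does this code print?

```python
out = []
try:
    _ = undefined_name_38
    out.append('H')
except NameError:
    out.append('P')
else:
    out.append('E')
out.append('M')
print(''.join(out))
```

Execution trace: 'P' (except NameError) → 'M' (after the try/except). Output: PM

Answer: PM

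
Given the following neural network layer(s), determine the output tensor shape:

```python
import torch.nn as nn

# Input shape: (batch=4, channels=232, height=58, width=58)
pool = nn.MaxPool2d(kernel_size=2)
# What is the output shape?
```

Input: (4, 232, 58, 58) -> Output: (4, 232, 29, 29)

Answer: (4, 232, 29, 29)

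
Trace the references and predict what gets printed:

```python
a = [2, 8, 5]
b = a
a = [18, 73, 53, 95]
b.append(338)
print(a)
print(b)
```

Key concept: rebinding vs mutation: a is rebound to a new list, b still points at the original.
Step by step:
`a = [2, 8, 5]` → a = [2, 8, 5]
`b = a` → b = [2, 8, 5] (same object as a)
`a = [18, 73, 53, 95]` → a = [18, 73, 53, 95]
`b.append(338)` → b = [2, 8, 5, 338]
`print(a)` → prints [18, 73, 53, 95]
`print(b)` → prints [2, 8, 5, 338]

Answer:
[18, 73, 53, 95]
[2, 8, 5, 338]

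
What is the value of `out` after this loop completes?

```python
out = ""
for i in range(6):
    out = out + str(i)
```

Concatenate digits 0 to 5
`out` takes the values: "" → "0" → "01" → "012" → "0123" → "01234" → "012345"

Answer: "012345"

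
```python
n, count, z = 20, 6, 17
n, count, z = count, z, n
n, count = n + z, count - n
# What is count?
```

Trace:
`n, count, z = 20, 6, 17` → n = 20; count = 6; z = 17
`n, count, z = count, z, n` → n = 6; count = 17; z = 20
`n, count = n + z, count - n` → n = 26; count = 11
So count = 11

Answer: 11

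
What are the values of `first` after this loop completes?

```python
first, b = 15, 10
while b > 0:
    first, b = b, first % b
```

GCD of 15 and 10
`first` takes the values: 15 → 10 → 5

Answer: 5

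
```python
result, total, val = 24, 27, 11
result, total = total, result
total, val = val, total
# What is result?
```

Trace:
`result, total, val = 24, 27, 11` → result = 24; total = 27; val = 11
`result, total = total, result` → result = 27; total = 24
`total, val = val, total` → total = 11; val = 24
So result = 27

Answer: 27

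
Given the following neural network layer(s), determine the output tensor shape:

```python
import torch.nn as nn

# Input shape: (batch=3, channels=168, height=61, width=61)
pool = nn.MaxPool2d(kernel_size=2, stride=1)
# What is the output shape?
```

Input: (3, 168, 61, 61) -> Output: (3, 168, 60, 60)

Answer: (3, 168, 60, 60)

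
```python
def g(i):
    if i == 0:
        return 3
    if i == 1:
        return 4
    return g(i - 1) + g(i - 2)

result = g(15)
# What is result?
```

Build up from base cases: g(0)=3, g(1)=4, g(2)=7, g(3)=11, g(4)=18, g(5)=29, g(6)=47, ..., g(15)=3571

Answer: 3571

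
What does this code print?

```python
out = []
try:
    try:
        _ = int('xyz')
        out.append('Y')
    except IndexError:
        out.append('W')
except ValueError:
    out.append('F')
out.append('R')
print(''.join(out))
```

Execution trace: 'F' (outer except ValueError) → 'R' (after the try/except). Output: FR

Answer: FR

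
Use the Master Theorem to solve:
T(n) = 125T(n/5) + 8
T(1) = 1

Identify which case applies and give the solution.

a=125, b=5, f(n)=8. log_5(125) = 3. Since c=0 < 3, Case 1 applies: T(n) = Θ(n^log_b(a)) = O(n^3).

Answer: O(n^3) - Case 1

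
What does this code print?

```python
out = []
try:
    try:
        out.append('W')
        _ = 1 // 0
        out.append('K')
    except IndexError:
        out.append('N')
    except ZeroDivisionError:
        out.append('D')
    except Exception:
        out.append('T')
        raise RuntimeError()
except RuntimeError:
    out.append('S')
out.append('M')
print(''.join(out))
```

Execution trace: 'W' (inner try body) → 'D' (inner except ZeroDivisionError) → 'M' (after the try/except). Output: WDM

Answer: WDM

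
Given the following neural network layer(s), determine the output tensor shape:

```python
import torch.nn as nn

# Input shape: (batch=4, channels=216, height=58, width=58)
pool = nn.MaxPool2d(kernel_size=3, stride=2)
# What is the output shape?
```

Input: (4, 216, 58, 58) -> Output: (4, 216, 28, 28)

Answer: (4, 216, 28, 28)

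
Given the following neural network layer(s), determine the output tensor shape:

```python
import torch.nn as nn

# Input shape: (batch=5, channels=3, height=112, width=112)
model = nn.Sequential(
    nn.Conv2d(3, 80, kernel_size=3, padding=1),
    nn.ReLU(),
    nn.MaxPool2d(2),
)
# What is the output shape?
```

Input: (5, 3, 112, 112) -> after Conv2d: (5, 80, 112, 112) -> after ReLU: (5, 80, 112, 112) -> Output: (5, 80, 56, 56)

Answer: (5, 80, 56, 56)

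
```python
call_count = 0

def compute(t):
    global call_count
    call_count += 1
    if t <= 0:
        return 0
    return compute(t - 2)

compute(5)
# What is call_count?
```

Linear recursion stepping by 2: 4 calls from t=5 down to ≤0.

Answer: 4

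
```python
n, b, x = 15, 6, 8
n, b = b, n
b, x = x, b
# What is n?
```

Trace:
`n, b, x = 15, 6, 8` → n = 15; b = 6; x = 8
`n, b = b, n` → n = 6; b = 15
`b, x = x, b` → b = 8; x = 15
So n = 6

Answer: 6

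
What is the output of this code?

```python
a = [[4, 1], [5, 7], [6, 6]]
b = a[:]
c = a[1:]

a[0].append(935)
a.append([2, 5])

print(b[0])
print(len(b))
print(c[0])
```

Key concept: slice with nested mutation.
Step by step:
`a = [[4, 1], [5, 7], [6, 6]]` → a = [[4, 1], [5, 7], [6, 6]]
`b = a[:]` → b = [[4, 1], [5, 7], [6, 6]]
`c = a[1:]` → c = [[5, 7], [6, 6]]
`a[0].append(935)` → a = [[4, 1, 935], [5, 7], [6, 6]]; b = [[4, 1, 935], [5, 7], [6, 6]]
`a.append([2, 5])` → a = [[4, 1, 935], [5, 7], [6, 6], [2, 5]]
`print(b[0])` → prints [4, 1, 935]
`print(len(b))` → prints 3
`print(c[0])` → prints [5, 7]

Answer:
[4, 1, 935]
3
[5, 7]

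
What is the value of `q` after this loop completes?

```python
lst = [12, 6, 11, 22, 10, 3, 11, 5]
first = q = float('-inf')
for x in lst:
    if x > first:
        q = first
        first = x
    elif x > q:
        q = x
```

Second largest (with repeats) in [12, 6, 11, 22, 10, 3, 11, 5]
`q` takes the values: -inf → 6 → 11 → 12

Answer: 12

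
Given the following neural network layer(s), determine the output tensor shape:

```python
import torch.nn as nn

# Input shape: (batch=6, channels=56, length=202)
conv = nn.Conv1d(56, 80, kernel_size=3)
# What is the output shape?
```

Input: (6, 56, 202) -> Output: (6, 80, 200)

Answer: (6, 80, 200)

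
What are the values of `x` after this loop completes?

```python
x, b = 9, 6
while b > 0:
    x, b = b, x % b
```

GCD of 9 and 6
`x` takes the values: 9 → 6 → 3

Answer: 3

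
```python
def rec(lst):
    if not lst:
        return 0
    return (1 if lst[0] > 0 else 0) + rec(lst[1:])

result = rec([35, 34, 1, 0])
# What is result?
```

Count of positive elements in [35, 34, 1, 0] = 3

Answer: 3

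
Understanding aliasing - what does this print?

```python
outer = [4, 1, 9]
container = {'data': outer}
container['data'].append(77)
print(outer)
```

Key concept: dict holds reference to list.
Step by step:
`outer = [4, 1, 9]` → outer = [4, 1, 9]
`container = {'data': outer}` → container = {'data': [4, 1, 9]}
`container['data'].append(77)` → outer = [4, 1, 9, 77]; container = {'data': [4, 1, 9, 77]}
`print(outer)` → prints [4, 1, 9, 77]

Answer: [4, 1, 9, 77]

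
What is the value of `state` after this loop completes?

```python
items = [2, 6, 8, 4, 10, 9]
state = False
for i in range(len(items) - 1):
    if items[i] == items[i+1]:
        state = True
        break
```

Check consecutive duplicates in [2, 6, 8, 4, 10, 9]
`state` takes the values: False

Answer: False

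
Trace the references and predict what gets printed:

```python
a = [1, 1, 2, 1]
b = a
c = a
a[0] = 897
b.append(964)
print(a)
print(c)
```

Key concept: multiple aliases.
Step by step:
`a = [1, 1, 2, 1]` → a = [1, 1, 2, 1]
`b = a` → b = [1, 1, 2, 1] (same object as a)
`c = a` → c = [1, 1, 2, 1] (same object as a, b)
`a[0] = 897` → a = [897, 1, 2, 1] (same object as b, c); b = [897, 1, 2, 1] (same object as a, c); c = [897, 1, 2, 1] (same object as a, b)
`b.append(964)` → a = [897, 1, 2, 1, 964] (same object as b, c); b = [897, 1, 2, 1, 964] (same object as a, c); c = [897, 1, 2, 1, 964] (same object as a, b)
`print(a)` → prints [897, 1, 2, 1, 964]
`print(c)` → prints [897, 1, 2, 1, 964]

Answer:
[897, 1, 2, 1, 964]
[897, 1, 2, 1, 964]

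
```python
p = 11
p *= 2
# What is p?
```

Trace:
`p = 11` → p = 11
`p *= 2` → p = 22
So p = 22

Answer: 22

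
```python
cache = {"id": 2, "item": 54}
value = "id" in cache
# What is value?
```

Trace:
`cache = {"id": 2, "item": 54}` → cache = {'id': 2, 'item': 54}
`value = "id" in cache` → value = True
So value = True

Answer: True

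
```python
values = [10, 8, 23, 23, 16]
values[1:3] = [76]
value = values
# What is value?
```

Trace:
`values = [10, 8, 23, 23, 16]` → values = [10, 8, 23, 23, 16]
`values[1:3] = [76]` → values = [10, 76, 23, 16]
`value = values` → value = [10, 76, 23, 16]
So value = [10, 76, 23, 16]

Answer: [10, 76, 23, 16]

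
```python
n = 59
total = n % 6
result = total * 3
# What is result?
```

Trace:
`n = 59` → n = 59
`total = n % 6` → total = 5
`result = total * 3` → result = 15
So result = 15

Answer: 15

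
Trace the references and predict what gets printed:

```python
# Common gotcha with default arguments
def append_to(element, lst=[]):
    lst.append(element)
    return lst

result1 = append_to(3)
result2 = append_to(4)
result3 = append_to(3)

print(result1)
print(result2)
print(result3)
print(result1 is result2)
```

Key concept: mutable default argument gotcha.
Step by step:
`result1 = append_to(3)` → result1 = [3]
`result2 = append_to(4)` → result1 = [3, 4] (same object as result2); result2 = [3, 4] (same object as result1)
`result3 = append_to(3)` → result1 = [3, 4, 3] (same object as result2, result3); result2 = [3, 4, 3] (same object as result1, result3); result3 = [3, 4, 3] (same object as result1, result2)
`print(result1)` → prints [3, 4, 3]
`print(result2)` → prints [3, 4, 3]
`print(result3)` → prints [3, 4, 3]
`print(result1 is result2)` → prints True

Answer:
[3, 4, 3]
[3, 4, 3]
[3, 4, 3]
True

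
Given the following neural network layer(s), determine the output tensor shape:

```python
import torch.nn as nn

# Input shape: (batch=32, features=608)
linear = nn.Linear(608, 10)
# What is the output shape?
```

Input: (32, 608) -> Output: (32, 10)

Answer: (32, 10)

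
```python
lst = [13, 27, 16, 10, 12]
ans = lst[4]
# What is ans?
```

Trace:
`lst = [13, 27, 16, 10, 12]` → lst = [13, 27, 16, 10, 12]
`ans = lst[4]` → ans = 12
So ans = 12

Answer: 12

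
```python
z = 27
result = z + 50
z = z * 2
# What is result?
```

Trace:
`z = 27` → z = 27
`result = z + 50` → result = 77
`z = z * 2` → z = 54
So result = 77

Answer: 77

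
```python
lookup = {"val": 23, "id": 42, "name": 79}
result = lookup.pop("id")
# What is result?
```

Trace:
`lookup = {"val": 23, "id": 42, "name": 79}` → lookup = {'val': 23, 'id': 42, 'name': 79}
`result = lookup.pop("id")` → lookup = {'val': 23, 'name': 79}; result = 42
So result = 42

Answer: 42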